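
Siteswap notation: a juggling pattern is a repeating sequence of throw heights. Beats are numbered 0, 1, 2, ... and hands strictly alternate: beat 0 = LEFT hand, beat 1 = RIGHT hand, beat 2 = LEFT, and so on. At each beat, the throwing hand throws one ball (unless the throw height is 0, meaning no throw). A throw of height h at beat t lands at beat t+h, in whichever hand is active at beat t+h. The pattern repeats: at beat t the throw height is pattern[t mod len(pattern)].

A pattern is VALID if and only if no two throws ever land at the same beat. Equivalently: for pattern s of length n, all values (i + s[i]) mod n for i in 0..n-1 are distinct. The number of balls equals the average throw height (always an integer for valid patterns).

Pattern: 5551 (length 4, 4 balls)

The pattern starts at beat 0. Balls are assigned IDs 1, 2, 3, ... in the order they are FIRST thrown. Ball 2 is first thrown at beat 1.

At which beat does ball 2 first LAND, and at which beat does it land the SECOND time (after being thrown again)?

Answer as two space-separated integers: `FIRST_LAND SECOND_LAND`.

Beat 0 (L): throw ball1 h=5 -> lands@5:R; in-air after throw: [b1@5:R]
Beat 1 (R): throw ball2 h=5 -> lands@6:L; in-air after throw: [b1@5:R b2@6:L]
Beat 2 (L): throw ball3 h=5 -> lands@7:R; in-air after throw: [b1@5:R b2@6:L b3@7:R]
Beat 3 (R): throw ball4 h=1 -> lands@4:L; in-air after throw: [b4@4:L b1@5:R b2@6:L b3@7:R]
Beat 4 (L): throw ball4 h=5 -> lands@9:R; in-air after throw: [b1@5:R b2@6:L b3@7:R b4@9:R]
Beat 5 (R): throw ball1 h=5 -> lands@10:L; in-air after throw: [b2@6:L b3@7:R b4@9:R b1@10:L]
Beat 6 (L): throw ball2 h=5 -> lands@11:R; in-air after throw: [b3@7:R b4@9:R b1@10:L b2@11:R]
Beat 7 (R): throw ball3 h=1 -> lands@8:L; in-air after throw: [b3@8:L b4@9:R b1@10:L b2@11:R]
Beat 8 (L): throw ball3 h=5 -> lands@13:R; in-air after throw: [b4@9:R b1@10:L b2@11:R b3@13:R]
Beat 9 (R): throw ball4 h=5 -> lands@14:L; in-air after throw: [b1@10:L b2@11:R b3@13:R b4@14:L]
Beat 10 (L): throw ball1 h=5 -> lands@15:R; in-air after throw: [b2@11:R b3@13:R b4@14:L b1@15:R]
Beat 11 (R): throw ball2 h=1 -> lands@12:L; in-air after throw: [b2@12:L b3@13:R b4@14:L b1@15:R]
Ball 2: thrown@1 h=5 -> first land @6; rethrown@6 h=5 -> second land @11

Answer: 6 11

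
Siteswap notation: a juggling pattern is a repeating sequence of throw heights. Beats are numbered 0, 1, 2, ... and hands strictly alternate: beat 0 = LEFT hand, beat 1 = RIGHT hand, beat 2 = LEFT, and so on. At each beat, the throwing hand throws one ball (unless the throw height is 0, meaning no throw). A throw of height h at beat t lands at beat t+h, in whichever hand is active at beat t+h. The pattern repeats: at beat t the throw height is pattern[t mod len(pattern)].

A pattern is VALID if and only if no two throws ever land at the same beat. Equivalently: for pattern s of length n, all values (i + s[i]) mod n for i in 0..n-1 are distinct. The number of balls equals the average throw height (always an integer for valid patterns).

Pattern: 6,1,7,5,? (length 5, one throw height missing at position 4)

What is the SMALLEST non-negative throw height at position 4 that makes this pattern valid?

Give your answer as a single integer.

Answer: 1

Derivation:
i=0: (0 + 6) mod 5 = 1
i=1: (1 + 1) mod 5 = 2
i=2: (2 + 7) mod 5 = 4
i=3: (3 + 5) mod 5 = 3
i=4: s[i]=? (unknown)
Known residues: [1, 2, 3, 4]; need a permutation of 0..4, so missing residue r = 0
Need (4 + s) mod 5 = 0; smallest s = (0 - 4) mod 5 = 1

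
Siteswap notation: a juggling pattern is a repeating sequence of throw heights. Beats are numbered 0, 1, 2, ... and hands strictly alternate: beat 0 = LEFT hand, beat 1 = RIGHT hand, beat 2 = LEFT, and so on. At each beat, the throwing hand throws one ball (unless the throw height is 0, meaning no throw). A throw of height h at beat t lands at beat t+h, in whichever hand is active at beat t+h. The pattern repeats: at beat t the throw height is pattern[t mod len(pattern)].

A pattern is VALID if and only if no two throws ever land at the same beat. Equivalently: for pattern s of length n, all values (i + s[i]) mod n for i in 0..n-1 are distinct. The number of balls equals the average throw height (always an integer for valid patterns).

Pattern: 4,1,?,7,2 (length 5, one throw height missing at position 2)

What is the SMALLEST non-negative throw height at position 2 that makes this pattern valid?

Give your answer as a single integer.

i=0: (0 + 4) mod 5 = 4
i=1: (1 + 1) mod 5 = 2
i=2: s[i]=? (unknown)
i=3: (3 + 7) mod 5 = 0
i=4: (4 + 2) mod 5 = 1
Known residues: [0, 1, 2, 4]; need a permutation of 0..4, so missing residue r = 3
Need (2 + s) mod 5 = 3; smallest s = (3 - 2) mod 5 = 1

Answer: 1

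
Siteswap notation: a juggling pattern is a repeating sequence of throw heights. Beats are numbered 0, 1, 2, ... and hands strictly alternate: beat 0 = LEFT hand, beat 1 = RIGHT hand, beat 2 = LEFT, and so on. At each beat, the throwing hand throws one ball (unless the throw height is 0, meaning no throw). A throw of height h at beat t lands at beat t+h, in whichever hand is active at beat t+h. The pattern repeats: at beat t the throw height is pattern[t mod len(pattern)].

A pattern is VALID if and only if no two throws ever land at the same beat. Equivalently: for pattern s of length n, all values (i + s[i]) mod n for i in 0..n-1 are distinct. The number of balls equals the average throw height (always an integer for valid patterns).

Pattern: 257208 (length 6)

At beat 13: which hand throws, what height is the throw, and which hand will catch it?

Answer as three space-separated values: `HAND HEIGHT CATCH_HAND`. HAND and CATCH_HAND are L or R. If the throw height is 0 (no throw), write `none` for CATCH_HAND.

Beat 13: 13 mod 2 = 1, so hand = R
Throw height = pattern[13 mod 6] = pattern[1] = 5
Lands at beat 13+5=18, 18 mod 2 = 0, so catch hand = L

Answer: R 5 L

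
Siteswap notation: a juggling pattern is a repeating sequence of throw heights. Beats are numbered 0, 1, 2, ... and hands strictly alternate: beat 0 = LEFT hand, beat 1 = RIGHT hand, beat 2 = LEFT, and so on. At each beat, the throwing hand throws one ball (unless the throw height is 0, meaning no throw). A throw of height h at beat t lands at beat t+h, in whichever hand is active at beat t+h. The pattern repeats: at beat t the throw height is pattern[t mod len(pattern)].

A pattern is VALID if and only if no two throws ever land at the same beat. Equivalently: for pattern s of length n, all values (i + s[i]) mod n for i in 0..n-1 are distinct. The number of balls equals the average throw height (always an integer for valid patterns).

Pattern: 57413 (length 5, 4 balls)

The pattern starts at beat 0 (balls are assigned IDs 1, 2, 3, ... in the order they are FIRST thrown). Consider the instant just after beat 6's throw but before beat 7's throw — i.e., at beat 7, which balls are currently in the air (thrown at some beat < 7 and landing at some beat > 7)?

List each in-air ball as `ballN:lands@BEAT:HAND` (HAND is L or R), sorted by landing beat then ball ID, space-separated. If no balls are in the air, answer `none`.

Beat 0 (L): throw ball1 h=5 -> lands@5:R; in-air after throw: [b1@5:R]
Beat 1 (R): throw ball2 h=7 -> lands@8:L; in-air after throw: [b1@5:R b2@8:L]
Beat 2 (L): throw ball3 h=4 -> lands@6:L; in-air after throw: [b1@5:R b3@6:L b2@8:L]
Beat 3 (R): throw ball4 h=1 -> lands@4:L; in-air after throw: [b4@4:L b1@5:R b3@6:L b2@8:L]
Beat 4 (L): throw ball4 h=3 -> lands@7:R; in-air after throw: [b1@5:R b3@6:L b4@7:R b2@8:L]
Beat 5 (R): throw ball1 h=5 -> lands@10:L; in-air after throw: [b3@6:L b4@7:R b2@8:L b1@10:L]
Beat 6 (L): throw ball3 h=7 -> lands@13:R; in-air after throw: [b4@7:R b2@8:L b1@10:L b3@13:R]
Beat 7 (R): throw ball4 h=4 -> lands@11:R; in-air after throw: [b2@8:L b1@10:L b4@11:R b3@13:R]

Answer: ball2:lands@8:L ball1:lands@10:L ball3:lands@13:R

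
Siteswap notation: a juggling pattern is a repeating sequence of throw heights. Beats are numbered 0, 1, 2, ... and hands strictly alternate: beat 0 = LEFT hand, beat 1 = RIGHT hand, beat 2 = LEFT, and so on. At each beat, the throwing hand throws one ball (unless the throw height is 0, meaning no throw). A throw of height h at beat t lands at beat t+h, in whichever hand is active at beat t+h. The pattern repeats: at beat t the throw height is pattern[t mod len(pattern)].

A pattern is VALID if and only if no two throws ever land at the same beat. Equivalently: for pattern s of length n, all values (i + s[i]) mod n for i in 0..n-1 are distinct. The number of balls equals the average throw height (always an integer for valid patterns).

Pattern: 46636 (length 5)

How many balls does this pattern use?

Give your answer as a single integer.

Answer: 5

Derivation:
Pattern = [4, 6, 6, 3, 6], length n = 5
  position 0: throw height = 4, running sum = 4
  position 1: throw height = 6, running sum = 10
  position 2: throw height = 6, running sum = 16
  position 3: throw height = 3, running sum = 19
  position 4: throw height = 6, running sum = 25
Total sum = 25; balls = sum / n = 25 / 5 = 5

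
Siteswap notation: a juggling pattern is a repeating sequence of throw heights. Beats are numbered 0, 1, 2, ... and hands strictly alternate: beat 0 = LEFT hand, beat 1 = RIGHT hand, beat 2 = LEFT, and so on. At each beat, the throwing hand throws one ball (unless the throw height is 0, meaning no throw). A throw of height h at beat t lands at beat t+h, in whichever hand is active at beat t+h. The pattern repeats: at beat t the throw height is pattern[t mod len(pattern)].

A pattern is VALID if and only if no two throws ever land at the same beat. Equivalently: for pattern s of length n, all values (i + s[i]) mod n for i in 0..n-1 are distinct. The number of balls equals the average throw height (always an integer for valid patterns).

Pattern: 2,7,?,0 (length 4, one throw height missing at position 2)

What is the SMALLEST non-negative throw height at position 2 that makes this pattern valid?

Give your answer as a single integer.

Answer: 3

Derivation:
i=0: (0 + 2) mod 4 = 2
i=1: (1 + 7) mod 4 = 0
i=2: s[i]=? (unknown)
i=3: (3 + 0) mod 4 = 3
Known residues: [0, 2, 3]; need a permutation of 0..3, so missing residue r = 1
Need (2 + s) mod 4 = 1; smallest s = (1 - 2) mod 4 = 3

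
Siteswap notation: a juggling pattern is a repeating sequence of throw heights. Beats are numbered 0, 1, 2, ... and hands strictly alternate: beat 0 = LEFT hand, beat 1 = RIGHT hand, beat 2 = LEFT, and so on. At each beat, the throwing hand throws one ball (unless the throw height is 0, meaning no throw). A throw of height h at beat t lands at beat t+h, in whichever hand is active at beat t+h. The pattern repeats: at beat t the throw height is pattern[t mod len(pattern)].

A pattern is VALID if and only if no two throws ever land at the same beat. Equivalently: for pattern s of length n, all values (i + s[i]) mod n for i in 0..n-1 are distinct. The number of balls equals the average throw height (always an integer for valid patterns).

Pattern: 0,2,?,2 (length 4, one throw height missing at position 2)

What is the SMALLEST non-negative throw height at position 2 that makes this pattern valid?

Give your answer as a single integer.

Answer: 0

Derivation:
i=0: (0 + 0) mod 4 = 0
i=1: (1 + 2) mod 4 = 3
i=2: s[i]=? (unknown)
i=3: (3 + 2) mod 4 = 1
Known residues: [0, 1, 3]; need a permutation of 0..3, so missing residue r = 2
Need (2 + s) mod 4 = 2; smallest s = (2 - 2) mod 4 = 0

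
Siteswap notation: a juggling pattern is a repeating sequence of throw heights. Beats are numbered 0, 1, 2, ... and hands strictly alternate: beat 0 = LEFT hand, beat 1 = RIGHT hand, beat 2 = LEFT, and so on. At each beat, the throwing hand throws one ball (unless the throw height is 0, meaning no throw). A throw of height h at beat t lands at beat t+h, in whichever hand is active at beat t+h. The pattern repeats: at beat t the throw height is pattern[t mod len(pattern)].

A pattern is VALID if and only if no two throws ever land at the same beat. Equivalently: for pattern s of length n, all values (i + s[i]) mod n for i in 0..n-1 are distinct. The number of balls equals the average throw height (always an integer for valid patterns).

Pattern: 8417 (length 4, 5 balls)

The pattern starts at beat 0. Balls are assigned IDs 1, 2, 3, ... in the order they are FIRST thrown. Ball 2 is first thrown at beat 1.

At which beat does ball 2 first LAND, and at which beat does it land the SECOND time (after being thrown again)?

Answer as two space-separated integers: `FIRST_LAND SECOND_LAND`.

Beat 0 (L): throw ball1 h=8 -> lands@8:L; in-air after throw: [b1@8:L]
Beat 1 (R): throw ball2 h=4 -> lands@5:R; in-air after throw: [b2@5:R b1@8:L]
Beat 2 (L): throw ball3 h=1 -> lands@3:R; in-air after throw: [b3@3:R b2@5:R b1@8:L]
Beat 3 (R): throw ball3 h=7 -> lands@10:L; in-air after throw: [b2@5:R b1@8:L b3@10:L]
Beat 4 (L): throw ball4 h=8 -> lands@12:L; in-air after throw: [b2@5:R b1@8:L b3@10:L b4@12:L]
Beat 5 (R): throw ball2 h=4 -> lands@9:R; in-air after throw: [b1@8:L b2@9:R b3@10:L b4@12:L]
Beat 6 (L): throw ball5 h=1 -> lands@7:R; in-air after throw: [b5@7:R b1@8:L b2@9:R b3@10:L b4@12:L]
Beat 7 (R): throw ball5 h=7 -> lands@14:L; in-air after throw: [b1@8:L b2@9:R b3@10:L b4@12:L b5@14:L]
Beat 8 (L): throw ball1 h=8 -> lands@16:L; in-air after throw: [b2@9:R b3@10:L b4@12:L b5@14:L b1@16:L]
Beat 9 (R): throw ball2 h=4 -> lands@13:R; in-air after throw: [b3@10:L b4@12:L b2@13:R b5@14:L b1@16:L]
Ball 2: thrown@1 h=4 -> first land @5; rethrown@5 h=4 -> second land @9

Answer: 5 9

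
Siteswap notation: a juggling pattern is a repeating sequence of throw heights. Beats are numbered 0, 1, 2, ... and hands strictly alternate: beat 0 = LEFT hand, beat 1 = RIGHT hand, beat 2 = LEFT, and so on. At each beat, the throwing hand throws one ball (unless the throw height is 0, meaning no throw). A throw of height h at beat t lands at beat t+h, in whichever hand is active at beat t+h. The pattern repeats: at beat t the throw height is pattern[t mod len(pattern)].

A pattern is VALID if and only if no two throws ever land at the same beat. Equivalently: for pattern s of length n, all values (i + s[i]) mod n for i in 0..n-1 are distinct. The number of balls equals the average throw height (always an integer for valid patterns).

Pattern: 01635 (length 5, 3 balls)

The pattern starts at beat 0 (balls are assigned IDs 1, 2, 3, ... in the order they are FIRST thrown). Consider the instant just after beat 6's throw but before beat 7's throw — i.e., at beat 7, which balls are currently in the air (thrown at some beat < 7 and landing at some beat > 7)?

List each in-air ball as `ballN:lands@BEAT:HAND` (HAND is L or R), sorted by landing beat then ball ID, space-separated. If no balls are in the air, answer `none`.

Answer: ball1:lands@8:L ball3:lands@9:R

Derivation:
Beat 1 (R): throw ball1 h=1 -> lands@2:L; in-air after throw: [b1@2:L]
Beat 2 (L): throw ball1 h=6 -> lands@8:L; in-air after throw: [b1@8:L]
Beat 3 (R): throw ball2 h=3 -> lands@6:L; in-air after throw: [b2@6:L b1@8:L]
Beat 4 (L): throw ball3 h=5 -> lands@9:R; in-air after throw: [b2@6:L b1@8:L b3@9:R]
Beat 6 (L): throw ball2 h=1 -> lands@7:R; in-air after throw: [b2@7:R b1@8:L b3@9:R]
Beat 7 (R): throw ball2 h=6 -> lands@13:R; in-air after throw: [b1@8:L b3@9:R b2@13:R]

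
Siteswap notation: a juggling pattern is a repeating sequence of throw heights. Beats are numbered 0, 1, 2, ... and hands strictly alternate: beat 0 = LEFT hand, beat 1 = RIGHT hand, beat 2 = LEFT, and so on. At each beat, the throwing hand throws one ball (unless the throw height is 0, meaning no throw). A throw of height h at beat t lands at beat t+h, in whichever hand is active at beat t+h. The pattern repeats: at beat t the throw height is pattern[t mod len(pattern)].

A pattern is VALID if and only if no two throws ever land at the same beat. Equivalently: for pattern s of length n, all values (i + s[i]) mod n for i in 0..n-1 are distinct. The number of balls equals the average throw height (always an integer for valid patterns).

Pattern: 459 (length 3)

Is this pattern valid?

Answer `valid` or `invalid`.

i=0: (i + s[i]) mod n = (0 + 4) mod 3 = 1
i=1: (i + s[i]) mod n = (1 + 5) mod 3 = 0
i=2: (i + s[i]) mod n = (2 + 9) mod 3 = 2
Residues: [1, 0, 2], distinct: True

Answer: valid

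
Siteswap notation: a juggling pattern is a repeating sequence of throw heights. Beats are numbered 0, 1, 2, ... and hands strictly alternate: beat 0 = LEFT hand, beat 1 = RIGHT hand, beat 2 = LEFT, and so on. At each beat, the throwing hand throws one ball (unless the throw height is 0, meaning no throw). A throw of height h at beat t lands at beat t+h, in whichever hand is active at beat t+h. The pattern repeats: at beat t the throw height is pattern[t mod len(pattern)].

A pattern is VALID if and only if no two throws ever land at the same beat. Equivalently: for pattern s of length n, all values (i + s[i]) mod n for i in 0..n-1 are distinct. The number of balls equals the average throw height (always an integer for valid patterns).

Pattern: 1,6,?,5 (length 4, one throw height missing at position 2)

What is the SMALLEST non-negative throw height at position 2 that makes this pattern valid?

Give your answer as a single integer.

Answer: 0

Derivation:
i=0: (0 + 1) mod 4 = 1
i=1: (1 + 6) mod 4 = 3
i=2: s[i]=? (unknown)
i=3: (3 + 5) mod 4 = 0
Known residues: [0, 1, 3]; need a permutation of 0..3, so missing residue r = 2
Need (2 + s) mod 4 = 2; smallest s = (2 - 2) mod 4 = 0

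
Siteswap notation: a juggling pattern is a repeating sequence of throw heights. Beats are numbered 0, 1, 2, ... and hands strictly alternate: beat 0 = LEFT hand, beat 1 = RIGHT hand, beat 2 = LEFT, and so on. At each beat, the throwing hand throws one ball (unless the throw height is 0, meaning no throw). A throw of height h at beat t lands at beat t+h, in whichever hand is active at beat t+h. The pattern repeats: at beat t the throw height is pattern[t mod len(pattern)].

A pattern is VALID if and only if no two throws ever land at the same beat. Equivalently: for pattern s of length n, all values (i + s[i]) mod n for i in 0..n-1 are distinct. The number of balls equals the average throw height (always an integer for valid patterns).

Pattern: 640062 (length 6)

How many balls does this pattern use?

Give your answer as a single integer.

Answer: 3

Derivation:
Pattern = [6, 4, 0, 0, 6, 2], length n = 6
  position 0: throw height = 6, running sum = 6
  position 1: throw height = 4, running sum = 10
  position 2: throw height = 0, running sum = 10
  position 3: throw height = 0, running sum = 10
  position 4: throw height = 6, running sum = 16
  position 5: throw height = 2, running sum = 18
Total sum = 18; balls = sum / n = 18 / 6 = 3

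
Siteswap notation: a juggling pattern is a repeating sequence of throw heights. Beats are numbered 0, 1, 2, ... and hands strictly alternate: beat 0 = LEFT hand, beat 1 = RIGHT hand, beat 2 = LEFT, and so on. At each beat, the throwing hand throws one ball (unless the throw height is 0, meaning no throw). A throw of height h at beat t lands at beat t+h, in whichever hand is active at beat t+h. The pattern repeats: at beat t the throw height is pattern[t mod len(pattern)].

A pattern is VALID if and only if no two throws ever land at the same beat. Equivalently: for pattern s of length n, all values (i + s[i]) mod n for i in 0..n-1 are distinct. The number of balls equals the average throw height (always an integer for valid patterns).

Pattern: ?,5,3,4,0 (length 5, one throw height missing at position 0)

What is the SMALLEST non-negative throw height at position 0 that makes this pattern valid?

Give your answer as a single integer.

i=0: s[i]=? (unknown)
i=1: (1 + 5) mod 5 = 1
i=2: (2 + 3) mod 5 = 0
i=3: (3 + 4) mod 5 = 2
i=4: (4 + 0) mod 5 = 4
Known residues: [0, 1, 2, 4]; need a permutation of 0..4, so missing residue r = 3
Need (0 + s) mod 5 = 3; smallest s = (3 - 0) mod 5 = 3

Answer: 3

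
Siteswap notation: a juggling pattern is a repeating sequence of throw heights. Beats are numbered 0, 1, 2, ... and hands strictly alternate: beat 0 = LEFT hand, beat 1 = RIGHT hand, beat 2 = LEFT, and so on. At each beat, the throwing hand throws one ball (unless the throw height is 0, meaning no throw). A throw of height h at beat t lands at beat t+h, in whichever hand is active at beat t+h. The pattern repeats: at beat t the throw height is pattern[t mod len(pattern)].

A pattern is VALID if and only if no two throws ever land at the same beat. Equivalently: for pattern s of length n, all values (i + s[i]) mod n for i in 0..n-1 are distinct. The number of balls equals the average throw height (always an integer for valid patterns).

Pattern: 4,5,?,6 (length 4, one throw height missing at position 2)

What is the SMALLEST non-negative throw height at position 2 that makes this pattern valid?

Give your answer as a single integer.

Answer: 1

Derivation:
i=0: (0 + 4) mod 4 = 0
i=1: (1 + 5) mod 4 = 2
i=2: s[i]=? (unknown)
i=3: (3 + 6) mod 4 = 1
Known residues: [0, 1, 2]; need a permutation of 0..3, so missing residue r = 3
Need (2 + s) mod 4 = 3; smallest s = (3 - 2) mod 4 = 1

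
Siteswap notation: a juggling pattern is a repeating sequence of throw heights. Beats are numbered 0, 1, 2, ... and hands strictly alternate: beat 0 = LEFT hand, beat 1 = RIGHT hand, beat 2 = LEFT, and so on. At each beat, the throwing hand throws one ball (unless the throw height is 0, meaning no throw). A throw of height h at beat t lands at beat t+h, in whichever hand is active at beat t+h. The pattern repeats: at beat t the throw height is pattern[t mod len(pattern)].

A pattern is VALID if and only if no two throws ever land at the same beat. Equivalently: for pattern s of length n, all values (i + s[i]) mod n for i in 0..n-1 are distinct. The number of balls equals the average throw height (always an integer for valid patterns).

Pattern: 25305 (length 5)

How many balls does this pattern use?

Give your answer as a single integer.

Pattern = [2, 5, 3, 0, 5], length n = 5
  position 0: throw height = 2, running sum = 2
  position 1: throw height = 5, running sum = 7
  position 2: throw height = 3, running sum = 10
  position 3: throw height = 0, running sum = 10
  position 4: throw height = 5, running sum = 15
Total sum = 15; balls = sum / n = 15 / 5 = 3

Answer: 3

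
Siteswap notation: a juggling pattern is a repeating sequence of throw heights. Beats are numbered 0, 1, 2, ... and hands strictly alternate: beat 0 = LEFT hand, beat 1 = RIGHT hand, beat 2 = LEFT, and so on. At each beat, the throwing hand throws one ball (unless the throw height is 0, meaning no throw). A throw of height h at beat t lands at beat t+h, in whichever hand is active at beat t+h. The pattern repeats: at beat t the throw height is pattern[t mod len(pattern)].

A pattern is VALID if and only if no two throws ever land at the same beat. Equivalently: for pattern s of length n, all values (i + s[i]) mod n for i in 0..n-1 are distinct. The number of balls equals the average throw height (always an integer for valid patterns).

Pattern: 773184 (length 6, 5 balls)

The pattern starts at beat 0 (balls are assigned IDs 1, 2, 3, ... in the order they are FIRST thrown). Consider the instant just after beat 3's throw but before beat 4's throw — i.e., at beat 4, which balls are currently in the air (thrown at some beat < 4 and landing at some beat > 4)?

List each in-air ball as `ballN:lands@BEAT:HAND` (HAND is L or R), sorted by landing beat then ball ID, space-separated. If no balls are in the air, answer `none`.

Answer: ball3:lands@5:R ball1:lands@7:R ball2:lands@8:L

Derivation:
Beat 0 (L): throw ball1 h=7 -> lands@7:R; in-air after throw: [b1@7:R]
Beat 1 (R): throw ball2 h=7 -> lands@8:L; in-air after throw: [b1@7:R b2@8:L]
Beat 2 (L): throw ball3 h=3 -> lands@5:R; in-air after throw: [b3@5:R b1@7:R b2@8:L]
Beat 3 (R): throw ball4 h=1 -> lands@4:L; in-air after throw: [b4@4:L b3@5:R b1@7:R b2@8:L]
Beat 4 (L): throw ball4 h=8 -> lands@12:L; in-air after throw: [b3@5:R b1@7:R b2@8:L b4@12:L]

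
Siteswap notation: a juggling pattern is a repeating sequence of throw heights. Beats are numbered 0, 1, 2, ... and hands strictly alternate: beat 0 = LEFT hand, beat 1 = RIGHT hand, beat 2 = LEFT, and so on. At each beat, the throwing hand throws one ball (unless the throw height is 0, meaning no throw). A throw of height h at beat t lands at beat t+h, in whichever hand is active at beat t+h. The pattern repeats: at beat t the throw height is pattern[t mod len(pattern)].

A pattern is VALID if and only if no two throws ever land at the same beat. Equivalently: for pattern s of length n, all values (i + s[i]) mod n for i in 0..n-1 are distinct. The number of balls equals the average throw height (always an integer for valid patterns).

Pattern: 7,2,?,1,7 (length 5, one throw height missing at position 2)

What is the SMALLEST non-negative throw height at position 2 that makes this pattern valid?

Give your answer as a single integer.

i=0: (0 + 7) mod 5 = 2
i=1: (1 + 2) mod 5 = 3
i=2: s[i]=? (unknown)
i=3: (3 + 1) mod 5 = 4
i=4: (4 + 7) mod 5 = 1
Known residues: [1, 2, 3, 4]; need a permutation of 0..4, so missing residue r = 0
Need (2 + s) mod 5 = 0; smallest s = (0 - 2) mod 5 = 3

Answer: 3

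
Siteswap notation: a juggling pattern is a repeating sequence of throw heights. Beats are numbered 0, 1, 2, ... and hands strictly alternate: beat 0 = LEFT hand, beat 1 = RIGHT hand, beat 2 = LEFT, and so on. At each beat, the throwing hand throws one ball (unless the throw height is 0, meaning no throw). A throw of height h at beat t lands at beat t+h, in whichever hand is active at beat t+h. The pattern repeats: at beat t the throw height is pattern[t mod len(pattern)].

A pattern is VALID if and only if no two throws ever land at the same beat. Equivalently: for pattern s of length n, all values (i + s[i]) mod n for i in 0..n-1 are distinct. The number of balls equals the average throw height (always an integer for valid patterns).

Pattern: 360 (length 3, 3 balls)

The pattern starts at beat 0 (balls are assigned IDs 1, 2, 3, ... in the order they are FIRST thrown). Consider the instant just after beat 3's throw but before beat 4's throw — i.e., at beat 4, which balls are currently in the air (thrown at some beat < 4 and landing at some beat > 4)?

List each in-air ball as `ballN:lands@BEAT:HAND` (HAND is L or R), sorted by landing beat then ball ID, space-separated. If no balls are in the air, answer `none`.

Beat 0 (L): throw ball1 h=3 -> lands@3:R; in-air after throw: [b1@3:R]
Beat 1 (R): throw ball2 h=6 -> lands@7:R; in-air after throw: [b1@3:R b2@7:R]
Beat 3 (R): throw ball1 h=3 -> lands@6:L; in-air after throw: [b1@6:L b2@7:R]
Beat 4 (L): throw ball3 h=6 -> lands@10:L; in-air after throw: [b1@6:L b2@7:R b3@10:L]

Answer: ball1:lands@6:L ball2:lands@7:R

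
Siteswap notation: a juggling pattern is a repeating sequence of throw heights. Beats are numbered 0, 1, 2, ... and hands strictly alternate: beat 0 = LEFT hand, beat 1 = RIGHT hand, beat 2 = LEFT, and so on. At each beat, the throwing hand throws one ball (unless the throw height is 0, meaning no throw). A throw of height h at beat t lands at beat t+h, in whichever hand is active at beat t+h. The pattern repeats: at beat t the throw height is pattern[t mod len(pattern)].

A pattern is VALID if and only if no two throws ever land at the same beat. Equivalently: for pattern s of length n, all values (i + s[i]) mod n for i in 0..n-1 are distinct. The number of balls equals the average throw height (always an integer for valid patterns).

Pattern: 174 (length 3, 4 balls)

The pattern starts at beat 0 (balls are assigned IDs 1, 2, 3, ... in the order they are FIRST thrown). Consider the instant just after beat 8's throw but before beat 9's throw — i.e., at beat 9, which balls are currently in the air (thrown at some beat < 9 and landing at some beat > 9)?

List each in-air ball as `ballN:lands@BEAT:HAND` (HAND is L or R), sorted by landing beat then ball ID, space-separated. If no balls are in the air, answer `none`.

Beat 0 (L): throw ball1 h=1 -> lands@1:R; in-air after throw: [b1@1:R]
Beat 1 (R): throw ball1 h=7 -> lands@8:L; in-air after throw: [b1@8:L]
Beat 2 (L): throw ball2 h=4 -> lands@6:L; in-air after throw: [b2@6:L b1@8:L]
Beat 3 (R): throw ball3 h=1 -> lands@4:L; in-air after throw: [b3@4:L b2@6:L b1@8:L]
Beat 4 (L): throw ball3 h=7 -> lands@11:R; in-air after throw: [b2@6:L b1@8:L b3@11:R]
Beat 5 (R): throw ball4 h=4 -> lands@9:R; in-air after throw: [b2@6:L b1@8:L b4@9:R b3@11:R]
Beat 6 (L): throw ball2 h=1 -> lands@7:R; in-air after throw: [b2@7:R b1@8:L b4@9:R b3@11:R]
Beat 7 (R): throw ball2 h=7 -> lands@14:L; in-air after throw: [b1@8:L b4@9:R b3@11:R b2@14:L]
Beat 8 (L): throw ball1 h=4 -> lands@12:L; in-air after throw: [b4@9:R b3@11:R b1@12:L b2@14:L]
Beat 9 (R): throw ball4 h=1 -> lands@10:L; in-air after throw: [b4@10:L b3@11:R b1@12:L b2@14:L]

Answer: ball3:lands@11:R ball1:lands@12:L ball2:lands@14:L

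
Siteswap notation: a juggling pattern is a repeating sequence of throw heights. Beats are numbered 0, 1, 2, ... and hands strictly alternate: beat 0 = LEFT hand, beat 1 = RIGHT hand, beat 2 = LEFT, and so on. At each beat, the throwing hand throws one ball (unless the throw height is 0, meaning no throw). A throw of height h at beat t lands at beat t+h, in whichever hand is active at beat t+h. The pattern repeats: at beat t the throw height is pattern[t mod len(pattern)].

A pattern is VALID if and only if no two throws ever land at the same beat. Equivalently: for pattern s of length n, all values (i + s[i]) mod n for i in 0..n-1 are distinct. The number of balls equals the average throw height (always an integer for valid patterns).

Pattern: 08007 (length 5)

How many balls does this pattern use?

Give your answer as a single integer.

Pattern = [0, 8, 0, 0, 7], length n = 5
  position 0: throw height = 0, running sum = 0
  position 1: throw height = 8, running sum = 8
  position 2: throw height = 0, running sum = 8
  position 3: throw height = 0, running sum = 8
  position 4: throw height = 7, running sum = 15
Total sum = 15; balls = sum / n = 15 / 5 = 3

Answer: 3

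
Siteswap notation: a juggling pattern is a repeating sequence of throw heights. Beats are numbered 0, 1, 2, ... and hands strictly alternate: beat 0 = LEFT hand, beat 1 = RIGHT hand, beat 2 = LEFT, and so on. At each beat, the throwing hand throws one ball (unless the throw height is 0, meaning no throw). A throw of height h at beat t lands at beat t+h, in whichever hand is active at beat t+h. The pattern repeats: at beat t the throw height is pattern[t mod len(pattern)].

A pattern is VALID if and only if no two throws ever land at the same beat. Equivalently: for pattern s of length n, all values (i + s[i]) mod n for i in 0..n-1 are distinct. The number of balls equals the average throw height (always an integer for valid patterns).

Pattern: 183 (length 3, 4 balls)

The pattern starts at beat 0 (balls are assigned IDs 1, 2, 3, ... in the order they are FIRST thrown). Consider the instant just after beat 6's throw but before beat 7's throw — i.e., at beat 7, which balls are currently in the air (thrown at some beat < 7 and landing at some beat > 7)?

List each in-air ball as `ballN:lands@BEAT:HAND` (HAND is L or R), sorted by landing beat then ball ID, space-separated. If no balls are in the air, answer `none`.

Beat 0 (L): throw ball1 h=1 -> lands@1:R; in-air after throw: [b1@1:R]
Beat 1 (R): throw ball1 h=8 -> lands@9:R; in-air after throw: [b1@9:R]
Beat 2 (L): throw ball2 h=3 -> lands@5:R; in-air after throw: [b2@5:R b1@9:R]
Beat 3 (R): throw ball3 h=1 -> lands@4:L; in-air after throw: [b3@4:L b2@5:R b1@9:R]
Beat 4 (L): throw ball3 h=8 -> lands@12:L; in-air after throw: [b2@5:R b1@9:R b3@12:L]
Beat 5 (R): throw ball2 h=3 -> lands@8:L; in-air after throw: [b2@8:L b1@9:R b3@12:L]
Beat 6 (L): throw ball4 h=1 -> lands@7:R; in-air after throw: [b4@7:R b2@8:L b1@9:R b3@12:L]
Beat 7 (R): throw ball4 h=8 -> lands@15:R; in-air after throw: [b2@8:L b1@9:R b3@12:L b4@15:R]

Answer: ball2:lands@8:L ball1:lands@9:R ball3:lands@12:L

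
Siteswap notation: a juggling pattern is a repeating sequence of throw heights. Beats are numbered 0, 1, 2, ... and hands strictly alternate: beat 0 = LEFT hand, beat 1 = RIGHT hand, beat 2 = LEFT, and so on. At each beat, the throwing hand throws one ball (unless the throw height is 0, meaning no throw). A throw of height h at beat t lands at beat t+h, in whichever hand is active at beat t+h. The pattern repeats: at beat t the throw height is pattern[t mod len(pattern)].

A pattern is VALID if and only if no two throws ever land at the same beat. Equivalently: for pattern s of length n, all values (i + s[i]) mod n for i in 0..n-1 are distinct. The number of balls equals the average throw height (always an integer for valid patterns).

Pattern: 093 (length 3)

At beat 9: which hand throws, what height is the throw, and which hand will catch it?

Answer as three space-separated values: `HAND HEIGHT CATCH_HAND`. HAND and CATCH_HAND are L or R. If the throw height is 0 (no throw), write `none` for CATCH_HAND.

Beat 9: 9 mod 2 = 1, so hand = R
Throw height = pattern[9 mod 3] = pattern[0] = 0

Answer: R 0 none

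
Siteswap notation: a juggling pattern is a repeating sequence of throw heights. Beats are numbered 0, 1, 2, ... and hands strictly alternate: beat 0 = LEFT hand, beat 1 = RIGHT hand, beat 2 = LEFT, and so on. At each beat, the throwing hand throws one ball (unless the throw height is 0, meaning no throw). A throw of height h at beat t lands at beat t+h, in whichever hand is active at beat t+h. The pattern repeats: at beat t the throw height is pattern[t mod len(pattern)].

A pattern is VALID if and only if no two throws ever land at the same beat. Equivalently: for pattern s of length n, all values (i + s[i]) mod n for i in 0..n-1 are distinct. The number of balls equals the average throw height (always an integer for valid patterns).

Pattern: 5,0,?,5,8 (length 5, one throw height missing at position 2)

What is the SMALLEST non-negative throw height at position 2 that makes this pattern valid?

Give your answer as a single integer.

Answer: 2

Derivation:
i=0: (0 + 5) mod 5 = 0
i=1: (1 + 0) mod 5 = 1
i=2: s[i]=? (unknown)
i=3: (3 + 5) mod 5 = 3
i=4: (4 + 8) mod 5 = 2
Known residues: [0, 1, 2, 3]; need a permutation of 0..4, so missing residue r = 4
Need (2 + s) mod 5 = 4; smallest s = (4 - 2) mod 5 = 2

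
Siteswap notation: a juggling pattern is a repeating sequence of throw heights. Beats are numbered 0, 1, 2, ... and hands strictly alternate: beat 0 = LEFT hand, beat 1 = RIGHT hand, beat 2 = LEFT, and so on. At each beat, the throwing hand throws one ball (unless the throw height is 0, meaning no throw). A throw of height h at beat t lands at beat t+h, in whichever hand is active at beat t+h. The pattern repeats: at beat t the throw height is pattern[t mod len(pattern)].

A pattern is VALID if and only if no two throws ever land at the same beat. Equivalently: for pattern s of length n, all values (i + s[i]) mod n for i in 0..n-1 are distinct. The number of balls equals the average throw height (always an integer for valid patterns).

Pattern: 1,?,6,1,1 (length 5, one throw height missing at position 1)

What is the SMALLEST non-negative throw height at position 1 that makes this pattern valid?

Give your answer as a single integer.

Answer: 1

Derivation:
i=0: (0 + 1) mod 5 = 1
i=1: s[i]=? (unknown)
i=2: (2 + 6) mod 5 = 3
i=3: (3 + 1) mod 5 = 4
i=4: (4 + 1) mod 5 = 0
Known residues: [0, 1, 3, 4]; need a permutation of 0..4, so missing residue r = 2
Need (1 + s) mod 5 = 2; smallest s = (2 - 1) mod 5 = 1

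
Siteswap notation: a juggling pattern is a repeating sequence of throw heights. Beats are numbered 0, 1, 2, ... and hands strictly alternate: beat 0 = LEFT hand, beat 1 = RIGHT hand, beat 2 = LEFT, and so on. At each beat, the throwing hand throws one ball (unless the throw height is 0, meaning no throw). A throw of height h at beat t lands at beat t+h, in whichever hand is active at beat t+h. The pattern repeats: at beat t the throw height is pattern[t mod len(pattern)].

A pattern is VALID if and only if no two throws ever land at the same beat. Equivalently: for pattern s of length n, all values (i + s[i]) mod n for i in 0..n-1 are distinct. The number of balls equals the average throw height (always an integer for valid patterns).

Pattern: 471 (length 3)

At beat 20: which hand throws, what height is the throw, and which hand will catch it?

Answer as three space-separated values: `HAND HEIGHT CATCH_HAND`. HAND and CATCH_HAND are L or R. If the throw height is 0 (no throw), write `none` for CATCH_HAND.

Answer: L 1 R

Derivation:
Beat 20: 20 mod 2 = 0, so hand = L
Throw height = pattern[20 mod 3] = pattern[2] = 1
Lands at beat 20+1=21, 21 mod 2 = 1, so catch hand = R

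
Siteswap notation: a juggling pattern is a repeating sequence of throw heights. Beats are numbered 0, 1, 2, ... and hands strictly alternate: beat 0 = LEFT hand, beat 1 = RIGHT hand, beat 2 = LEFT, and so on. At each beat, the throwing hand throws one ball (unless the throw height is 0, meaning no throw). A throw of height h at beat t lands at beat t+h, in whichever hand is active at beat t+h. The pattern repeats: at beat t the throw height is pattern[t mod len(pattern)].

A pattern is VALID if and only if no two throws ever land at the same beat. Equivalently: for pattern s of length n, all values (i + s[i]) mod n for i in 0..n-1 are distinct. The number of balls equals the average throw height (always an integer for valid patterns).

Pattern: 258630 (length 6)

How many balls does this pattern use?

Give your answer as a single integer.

Pattern = [2, 5, 8, 6, 3, 0], length n = 6
  position 0: throw height = 2, running sum = 2
  position 1: throw height = 5, running sum = 7
  position 2: throw height = 8, running sum = 15
  position 3: throw height = 6, running sum = 21
  position 4: throw height = 3, running sum = 24
  position 5: throw height = 0, running sum = 24
Total sum = 24; balls = sum / n = 24 / 6 = 4

Answer: 4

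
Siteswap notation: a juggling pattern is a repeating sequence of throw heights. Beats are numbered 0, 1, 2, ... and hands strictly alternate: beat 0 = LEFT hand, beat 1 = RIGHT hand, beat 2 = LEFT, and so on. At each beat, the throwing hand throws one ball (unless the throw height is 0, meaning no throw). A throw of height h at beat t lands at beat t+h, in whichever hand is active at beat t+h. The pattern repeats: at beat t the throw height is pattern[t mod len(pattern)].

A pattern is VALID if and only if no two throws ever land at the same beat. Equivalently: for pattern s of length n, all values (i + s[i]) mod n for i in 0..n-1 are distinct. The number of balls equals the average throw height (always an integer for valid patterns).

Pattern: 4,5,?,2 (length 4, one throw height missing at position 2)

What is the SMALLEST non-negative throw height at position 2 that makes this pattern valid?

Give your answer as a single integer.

Answer: 1

Derivation:
i=0: (0 + 4) mod 4 = 0
i=1: (1 + 5) mod 4 = 2
i=2: s[i]=? (unknown)
i=3: (3 + 2) mod 4 = 1
Known residues: [0, 1, 2]; need a permutation of 0..3, so missing residue r = 3
Need (2 + s) mod 4 = 3; smallest s = (3 - 2) mod 4 = 1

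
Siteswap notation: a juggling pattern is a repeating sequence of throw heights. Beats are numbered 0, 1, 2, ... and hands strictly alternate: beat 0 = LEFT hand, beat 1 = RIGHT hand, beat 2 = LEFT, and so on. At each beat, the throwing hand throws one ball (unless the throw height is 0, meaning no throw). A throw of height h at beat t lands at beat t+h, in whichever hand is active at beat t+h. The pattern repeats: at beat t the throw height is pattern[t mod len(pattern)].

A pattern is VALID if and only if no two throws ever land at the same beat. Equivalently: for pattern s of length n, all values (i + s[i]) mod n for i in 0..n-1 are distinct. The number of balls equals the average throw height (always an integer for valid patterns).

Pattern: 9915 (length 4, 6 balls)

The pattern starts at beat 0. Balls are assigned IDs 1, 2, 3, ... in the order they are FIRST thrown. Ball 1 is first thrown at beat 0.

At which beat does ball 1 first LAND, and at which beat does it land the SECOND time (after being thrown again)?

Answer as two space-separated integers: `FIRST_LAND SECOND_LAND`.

Answer: 9 18

Derivation:
Beat 0 (L): throw ball1 h=9 -> lands@9:R; in-air after throw: [b1@9:R]
Beat 1 (R): throw ball2 h=9 -> lands@10:L; in-air after throw: [b1@9:R b2@10:L]
Beat 2 (L): throw ball3 h=1 -> lands@3:R; in-air after throw: [b3@3:R b1@9:R b2@10:L]
Beat 3 (R): throw ball3 h=5 -> lands@8:L; in-air after throw: [b3@8:L b1@9:R b2@10:L]
Beat 4 (L): throw ball4 h=9 -> lands@13:R; in-air after throw: [b3@8:L b1@9:R b2@10:L b4@13:R]
Beat 5 (R): throw ball5 h=9 -> lands@14:L; in-air after throw: [b3@8:L b1@9:R b2@10:L b4@13:R b5@14:L]
Beat 6 (L): throw ball6 h=1 -> lands@7:R; in-air after throw: [b6@7:R b3@8:L b1@9:R b2@10:L b4@13:R b5@14:L]
Beat 7 (R): throw ball6 h=5 -> lands@12:L; in-air after throw: [b3@8:L b1@9:R b2@10:L b6@12:L b4@13:R b5@14:L]
Beat 8 (L): throw ball3 h=9 -> lands@17:R; in-air after throw: [b1@9:R b2@10:L b6@12:L b4@13:R b5@14:L b3@17:R]
Beat 9 (R): throw ball1 h=9 -> lands@18:L; in-air after throw: [b2@10:L b6@12:L b4@13:R b5@14:L b3@17:R b1@18:L]
Beat 10 (L): throw ball2 h=1 -> lands@11:R; in-air after throw: [b2@11:R b6@12:L b4@13:R b5@14:L b3@17:R b1@18:L]
Beat 11 (R): throw ball2 h=5 -> lands@16:L; in-air after throw: [b6@12:L b4@13:R b5@14:L b2@16:L b3@17:R b1@18:L]
Beat 12 (L): throw ball6 h=9 -> lands@21:R; in-air after throw: [b4@13:R b5@14:L b2@16:L b3@17:R b1@18:L b6@21:R]
Beat 13 (R): throw ball4 h=9 -> lands@22:L; in-air after throw: [b5@14:L b2@16:L b3@17:R b1@18:L b6@21:R b4@22:L]
Beat 14 (L): throw ball5 h=1 -> lands@15:R; in-air after throw: [b5@15:R b2@16:L b3@17:R b1@18:L b6@21:R b4@22:L]
Beat 15 (R): throw ball5 h=5 -> lands@20:L; in-air after throw: [b2@16:L b3@17:R b1@18:L b5@20:L b6@21:R b4@22:L]
Beat 16 (L): throw ball2 h=9 -> lands@25:R; in-air after throw: [b3@17:R b1@18:L b5@20:L b6@21:R b4@22:L b2@25:R]
Beat 17 (R): throw ball3 h=9 -> lands@26:L; in-air after throw: [b1@18:L b5@20:L b6@21:R b4@22:L b2@25:R b3@26:L]
Ball 1: thrown@0 h=9 -> first land @9; rethrown@9 h=9 -> second land @18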